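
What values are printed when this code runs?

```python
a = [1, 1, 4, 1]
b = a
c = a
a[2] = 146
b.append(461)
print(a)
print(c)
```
[1, 1, 146, 1, 461]
[1, 1, 146, 1, 461]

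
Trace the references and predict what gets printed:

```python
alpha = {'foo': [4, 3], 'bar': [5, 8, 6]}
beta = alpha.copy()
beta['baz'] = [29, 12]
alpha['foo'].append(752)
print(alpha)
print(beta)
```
{'foo': [4, 3, 752], 'bar': [5, 8, 6]}
{'foo': [4, 3, 752], 'bar': [5, 8, 6], 'baz': [29, 12]}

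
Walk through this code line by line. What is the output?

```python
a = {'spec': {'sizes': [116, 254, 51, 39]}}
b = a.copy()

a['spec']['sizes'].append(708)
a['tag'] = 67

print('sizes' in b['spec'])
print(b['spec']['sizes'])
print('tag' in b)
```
True
[116, 254, 51, 39, 708]
False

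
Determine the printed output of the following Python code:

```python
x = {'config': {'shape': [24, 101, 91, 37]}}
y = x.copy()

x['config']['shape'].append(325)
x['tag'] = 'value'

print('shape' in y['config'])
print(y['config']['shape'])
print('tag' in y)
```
True
[24, 101, 91, 37, 325]
False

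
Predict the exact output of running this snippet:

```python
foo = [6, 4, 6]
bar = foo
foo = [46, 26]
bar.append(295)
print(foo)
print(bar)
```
[46, 26]
[6, 4, 6, 295]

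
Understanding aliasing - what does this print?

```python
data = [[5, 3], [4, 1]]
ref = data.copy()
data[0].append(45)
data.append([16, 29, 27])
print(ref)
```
[[5, 3, 45], [4, 1]]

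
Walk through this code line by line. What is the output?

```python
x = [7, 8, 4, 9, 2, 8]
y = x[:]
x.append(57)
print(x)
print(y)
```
[7, 8, 4, 9, 2, 8, 57]
[7, 8, 4, 9, 2, 8]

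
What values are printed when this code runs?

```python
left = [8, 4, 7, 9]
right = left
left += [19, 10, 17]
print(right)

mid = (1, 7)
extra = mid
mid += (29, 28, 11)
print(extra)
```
[8, 4, 7, 9, 19, 10, 17]
(1, 7)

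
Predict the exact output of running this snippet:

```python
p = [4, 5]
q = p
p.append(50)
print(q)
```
[4, 5, 50]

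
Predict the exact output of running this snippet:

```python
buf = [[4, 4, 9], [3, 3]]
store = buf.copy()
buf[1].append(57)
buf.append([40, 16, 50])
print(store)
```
[[4, 4, 9], [3, 3, 57]]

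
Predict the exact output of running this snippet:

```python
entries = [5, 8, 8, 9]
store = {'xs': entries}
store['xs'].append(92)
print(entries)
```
[5, 8, 8, 9, 92]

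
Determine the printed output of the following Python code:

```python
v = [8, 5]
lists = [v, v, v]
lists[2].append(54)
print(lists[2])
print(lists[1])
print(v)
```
[8, 5, 54]
[8, 5, 54]
[8, 5, 54]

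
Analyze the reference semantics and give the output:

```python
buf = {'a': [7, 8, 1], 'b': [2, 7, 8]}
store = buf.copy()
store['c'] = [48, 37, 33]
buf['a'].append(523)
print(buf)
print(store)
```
{'a': [7, 8, 1, 523], 'b': [2, 7, 8]}
{'a': [7, 8, 1, 523], 'b': [2, 7, 8], 'c': [48, 37, 33]}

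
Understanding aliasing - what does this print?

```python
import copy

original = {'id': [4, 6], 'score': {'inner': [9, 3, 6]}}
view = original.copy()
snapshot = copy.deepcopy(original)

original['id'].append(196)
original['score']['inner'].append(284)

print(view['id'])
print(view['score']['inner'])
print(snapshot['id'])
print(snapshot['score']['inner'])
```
[4, 6, 196]
[9, 3, 6, 284]
[4, 6]
[9, 3, 6]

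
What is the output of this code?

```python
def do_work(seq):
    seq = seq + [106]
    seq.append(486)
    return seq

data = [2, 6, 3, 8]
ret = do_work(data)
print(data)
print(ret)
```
[2, 6, 3, 8]
[2, 6, 3, 8, 106, 486]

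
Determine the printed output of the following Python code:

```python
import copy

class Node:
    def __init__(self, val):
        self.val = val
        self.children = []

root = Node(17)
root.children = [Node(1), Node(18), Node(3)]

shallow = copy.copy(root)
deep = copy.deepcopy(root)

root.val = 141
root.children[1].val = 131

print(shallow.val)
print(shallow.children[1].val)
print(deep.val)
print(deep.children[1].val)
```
17
131
17
18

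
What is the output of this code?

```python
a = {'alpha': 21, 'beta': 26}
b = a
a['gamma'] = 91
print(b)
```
{'alpha': 21, 'beta': 26, 'gamma': 91}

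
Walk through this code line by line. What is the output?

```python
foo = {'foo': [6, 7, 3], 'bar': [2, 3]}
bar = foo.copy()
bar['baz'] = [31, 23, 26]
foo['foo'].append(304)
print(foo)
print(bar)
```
{'foo': [6, 7, 3, 304], 'bar': [2, 3]}
{'foo': [6, 7, 3, 304], 'bar': [2, 3], 'baz': [31, 23, 26]}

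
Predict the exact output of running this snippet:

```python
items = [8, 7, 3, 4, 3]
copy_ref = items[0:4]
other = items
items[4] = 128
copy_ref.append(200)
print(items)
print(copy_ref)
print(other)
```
[8, 7, 3, 4, 128]
[8, 7, 3, 4, 200]
[8, 7, 3, 4, 128]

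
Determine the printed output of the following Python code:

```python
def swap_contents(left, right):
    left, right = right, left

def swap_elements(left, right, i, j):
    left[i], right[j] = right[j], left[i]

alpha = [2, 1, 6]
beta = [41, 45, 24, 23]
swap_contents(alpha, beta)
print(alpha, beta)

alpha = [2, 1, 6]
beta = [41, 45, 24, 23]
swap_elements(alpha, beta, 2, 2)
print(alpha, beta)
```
[2, 1, 6] [41, 45, 24, 23]
[2, 1, 24] [41, 45, 6, 23]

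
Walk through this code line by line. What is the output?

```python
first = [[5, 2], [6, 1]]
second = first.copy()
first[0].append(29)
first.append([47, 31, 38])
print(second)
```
[[5, 2, 29], [6, 1]]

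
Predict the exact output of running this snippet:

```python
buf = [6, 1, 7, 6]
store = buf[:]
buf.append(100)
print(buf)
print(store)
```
[6, 1, 7, 6, 100]
[6, 1, 7, 6]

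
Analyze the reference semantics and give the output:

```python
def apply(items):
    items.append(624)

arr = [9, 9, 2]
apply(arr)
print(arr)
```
[9, 9, 2, 624]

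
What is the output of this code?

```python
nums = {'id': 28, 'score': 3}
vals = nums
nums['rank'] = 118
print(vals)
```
{'id': 28, 'score': 3, 'rank': 118}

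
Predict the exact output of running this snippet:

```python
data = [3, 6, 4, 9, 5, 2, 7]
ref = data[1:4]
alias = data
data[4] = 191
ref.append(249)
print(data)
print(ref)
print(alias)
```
[3, 6, 4, 9, 191, 2, 7]
[6, 4, 9, 249]
[3, 6, 4, 9, 191, 2, 7]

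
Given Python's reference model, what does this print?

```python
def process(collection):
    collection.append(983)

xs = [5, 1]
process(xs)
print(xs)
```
[5, 1, 983]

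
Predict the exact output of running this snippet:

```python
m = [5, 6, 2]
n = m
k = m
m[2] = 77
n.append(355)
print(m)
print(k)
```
[5, 6, 77, 355]
[5, 6, 77, 355]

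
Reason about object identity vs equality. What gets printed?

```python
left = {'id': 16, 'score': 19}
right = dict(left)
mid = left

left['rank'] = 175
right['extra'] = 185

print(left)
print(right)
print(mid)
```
{'id': 16, 'score': 19, 'rank': 175}
{'id': 16, 'score': 19, 'extra': 185}
{'id': 16, 'score': 19, 'rank': 175}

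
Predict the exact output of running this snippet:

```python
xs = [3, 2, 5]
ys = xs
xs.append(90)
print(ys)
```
[3, 2, 5, 90]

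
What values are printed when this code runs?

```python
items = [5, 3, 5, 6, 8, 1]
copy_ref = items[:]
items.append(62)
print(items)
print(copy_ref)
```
[5, 3, 5, 6, 8, 1, 62]
[5, 3, 5, 6, 8, 1]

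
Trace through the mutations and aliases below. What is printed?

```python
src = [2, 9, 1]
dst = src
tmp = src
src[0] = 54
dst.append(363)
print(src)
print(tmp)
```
[54, 9, 1, 363]
[54, 9, 1, 363]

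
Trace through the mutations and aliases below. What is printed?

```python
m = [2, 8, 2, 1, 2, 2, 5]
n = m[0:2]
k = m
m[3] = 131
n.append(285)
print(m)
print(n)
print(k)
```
[2, 8, 2, 131, 2, 2, 5]
[2, 8, 285]
[2, 8, 2, 131, 2, 2, 5]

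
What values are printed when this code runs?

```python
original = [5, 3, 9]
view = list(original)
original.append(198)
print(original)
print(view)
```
[5, 3, 9, 198]
[5, 3, 9]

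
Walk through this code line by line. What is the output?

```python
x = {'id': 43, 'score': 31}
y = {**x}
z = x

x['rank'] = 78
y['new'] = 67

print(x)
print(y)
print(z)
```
{'id': 43, 'score': 31, 'rank': 78}
{'id': 43, 'score': 31, 'new': 67}
{'id': 43, 'score': 31, 'rank': 78}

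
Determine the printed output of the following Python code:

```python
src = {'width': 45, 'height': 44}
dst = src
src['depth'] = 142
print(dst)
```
{'width': 45, 'height': 44, 'depth': 142}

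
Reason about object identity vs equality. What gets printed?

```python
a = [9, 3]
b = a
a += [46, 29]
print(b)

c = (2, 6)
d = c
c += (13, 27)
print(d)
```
[9, 3, 46, 29]
(2, 6)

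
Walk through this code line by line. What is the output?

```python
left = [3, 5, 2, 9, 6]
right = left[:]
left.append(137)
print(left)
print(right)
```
[3, 5, 2, 9, 6, 137]
[3, 5, 2, 9, 6]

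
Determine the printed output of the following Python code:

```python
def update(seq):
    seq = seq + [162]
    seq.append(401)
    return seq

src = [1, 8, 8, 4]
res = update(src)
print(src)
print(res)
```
[1, 8, 8, 4]
[1, 8, 8, 4, 162, 401]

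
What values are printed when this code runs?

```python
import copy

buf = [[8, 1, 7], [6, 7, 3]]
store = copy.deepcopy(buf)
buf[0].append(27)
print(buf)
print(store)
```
[[8, 1, 7, 27], [6, 7, 3]]
[[8, 1, 7], [6, 7, 3]]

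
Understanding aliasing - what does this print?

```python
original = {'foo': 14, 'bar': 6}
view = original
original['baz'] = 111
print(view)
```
{'foo': 14, 'bar': 6, 'baz': 111}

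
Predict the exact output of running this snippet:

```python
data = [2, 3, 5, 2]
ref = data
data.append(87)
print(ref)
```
[2, 3, 5, 2, 87]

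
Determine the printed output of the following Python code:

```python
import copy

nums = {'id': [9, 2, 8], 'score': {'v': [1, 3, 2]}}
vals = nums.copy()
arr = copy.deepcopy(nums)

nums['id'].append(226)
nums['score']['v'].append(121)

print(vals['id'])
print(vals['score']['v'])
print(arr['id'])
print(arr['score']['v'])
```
[9, 2, 8, 226]
[1, 3, 2, 121]
[9, 2, 8]
[1, 3, 2]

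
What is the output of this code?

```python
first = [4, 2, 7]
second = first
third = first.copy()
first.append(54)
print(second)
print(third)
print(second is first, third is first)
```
[4, 2, 7, 54]
[4, 2, 7]
True False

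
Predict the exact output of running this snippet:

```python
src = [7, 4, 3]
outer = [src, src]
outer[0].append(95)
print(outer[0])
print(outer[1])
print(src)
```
[7, 4, 3, 95]
[7, 4, 3, 95]
[7, 4, 3, 95]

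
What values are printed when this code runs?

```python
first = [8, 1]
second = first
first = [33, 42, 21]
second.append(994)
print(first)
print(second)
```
[33, 42, 21]
[8, 1, 994]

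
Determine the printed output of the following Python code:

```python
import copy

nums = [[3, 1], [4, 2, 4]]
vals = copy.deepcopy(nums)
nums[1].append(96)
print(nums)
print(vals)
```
[[3, 1], [4, 2, 4, 96]]
[[3, 1], [4, 2, 4]]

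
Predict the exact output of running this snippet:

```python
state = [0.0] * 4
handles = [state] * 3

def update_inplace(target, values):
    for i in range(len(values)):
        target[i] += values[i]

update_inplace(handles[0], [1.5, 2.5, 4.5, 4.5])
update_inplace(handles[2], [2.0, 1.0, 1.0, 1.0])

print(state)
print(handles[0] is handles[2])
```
[3.5, 3.5, 5.5, 5.5]
True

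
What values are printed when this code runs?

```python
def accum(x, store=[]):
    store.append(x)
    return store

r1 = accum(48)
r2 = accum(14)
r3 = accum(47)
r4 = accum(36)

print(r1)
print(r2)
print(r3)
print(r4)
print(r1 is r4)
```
[48, 14, 47, 36]
[48, 14, 47, 36]
[48, 14, 47, 36]
[48, 14, 47, 36]
True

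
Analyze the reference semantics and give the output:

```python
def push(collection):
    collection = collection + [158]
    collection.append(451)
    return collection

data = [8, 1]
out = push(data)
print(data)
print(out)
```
[8, 1]
[8, 1, 158, 451]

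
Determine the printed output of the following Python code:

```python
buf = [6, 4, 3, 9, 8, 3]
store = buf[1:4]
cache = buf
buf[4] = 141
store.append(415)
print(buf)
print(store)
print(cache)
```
[6, 4, 3, 9, 141, 3]
[4, 3, 9, 415]
[6, 4, 3, 9, 141, 3]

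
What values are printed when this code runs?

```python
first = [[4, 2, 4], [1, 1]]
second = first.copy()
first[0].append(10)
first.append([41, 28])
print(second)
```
[[4, 2, 4, 10], [1, 1]]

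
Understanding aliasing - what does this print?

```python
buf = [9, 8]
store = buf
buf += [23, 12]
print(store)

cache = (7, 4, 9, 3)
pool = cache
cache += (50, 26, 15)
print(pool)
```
[9, 8, 23, 12]
(7, 4, 9, 3)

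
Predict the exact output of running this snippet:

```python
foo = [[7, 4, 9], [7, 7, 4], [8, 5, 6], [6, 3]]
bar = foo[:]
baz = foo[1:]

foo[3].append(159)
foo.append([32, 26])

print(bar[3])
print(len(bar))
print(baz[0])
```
[6, 3, 159]
4
[7, 7, 4]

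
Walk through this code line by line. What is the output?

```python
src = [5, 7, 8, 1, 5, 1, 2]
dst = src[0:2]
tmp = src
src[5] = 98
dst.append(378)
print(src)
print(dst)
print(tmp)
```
[5, 7, 8, 1, 5, 98, 2]
[5, 7, 378]
[5, 7, 8, 1, 5, 98, 2]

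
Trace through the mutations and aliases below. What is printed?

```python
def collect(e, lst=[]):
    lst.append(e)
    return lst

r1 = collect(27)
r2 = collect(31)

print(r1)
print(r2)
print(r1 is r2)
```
[27, 31]
[27, 31]
True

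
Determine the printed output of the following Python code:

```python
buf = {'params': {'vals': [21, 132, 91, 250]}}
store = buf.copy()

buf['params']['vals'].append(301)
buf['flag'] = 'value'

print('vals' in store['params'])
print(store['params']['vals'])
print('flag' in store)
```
True
[21, 132, 91, 250, 301]
False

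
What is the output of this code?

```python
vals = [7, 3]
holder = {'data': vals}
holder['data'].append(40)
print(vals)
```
[7, 3, 40]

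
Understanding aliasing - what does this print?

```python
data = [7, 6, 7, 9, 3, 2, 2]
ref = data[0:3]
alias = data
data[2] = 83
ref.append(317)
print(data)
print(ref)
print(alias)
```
[7, 6, 83, 9, 3, 2, 2]
[7, 6, 7, 317]
[7, 6, 83, 9, 3, 2, 2]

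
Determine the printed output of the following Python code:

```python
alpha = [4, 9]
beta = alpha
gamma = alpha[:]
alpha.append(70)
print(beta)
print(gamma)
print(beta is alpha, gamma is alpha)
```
[4, 9, 70]
[4, 9]
True False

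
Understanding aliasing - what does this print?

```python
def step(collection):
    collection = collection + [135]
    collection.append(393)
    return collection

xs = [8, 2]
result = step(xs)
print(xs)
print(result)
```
[8, 2]
[8, 2, 135, 393]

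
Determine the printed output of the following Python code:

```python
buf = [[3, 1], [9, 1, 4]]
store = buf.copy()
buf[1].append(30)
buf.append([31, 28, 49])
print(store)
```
[[3, 1], [9, 1, 4, 30]]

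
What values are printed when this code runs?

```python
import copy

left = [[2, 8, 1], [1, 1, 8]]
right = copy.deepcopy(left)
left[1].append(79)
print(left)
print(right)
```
[[2, 8, 1], [1, 1, 8, 79]]
[[2, 8, 1], [1, 1, 8]]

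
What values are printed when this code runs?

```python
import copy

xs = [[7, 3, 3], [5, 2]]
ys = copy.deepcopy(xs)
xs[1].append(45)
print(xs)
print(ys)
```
[[7, 3, 3], [5, 2, 45]]
[[7, 3, 3], [5, 2]]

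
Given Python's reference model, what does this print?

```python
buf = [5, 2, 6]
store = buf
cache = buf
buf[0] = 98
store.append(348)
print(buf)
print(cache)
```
[98, 2, 6, 348]
[98, 2, 6, 348]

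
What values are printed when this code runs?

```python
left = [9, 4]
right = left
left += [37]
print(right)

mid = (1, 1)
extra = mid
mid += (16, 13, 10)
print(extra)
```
[9, 4, 37]
(1, 1)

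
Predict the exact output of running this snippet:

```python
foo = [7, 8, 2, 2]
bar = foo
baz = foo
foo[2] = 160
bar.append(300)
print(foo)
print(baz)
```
[7, 8, 160, 2, 300]
[7, 8, 160, 2, 300]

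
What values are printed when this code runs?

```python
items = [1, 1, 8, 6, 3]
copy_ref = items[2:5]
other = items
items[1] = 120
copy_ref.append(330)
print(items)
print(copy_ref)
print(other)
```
[1, 120, 8, 6, 3]
[8, 6, 3, 330]
[1, 120, 8, 6, 3]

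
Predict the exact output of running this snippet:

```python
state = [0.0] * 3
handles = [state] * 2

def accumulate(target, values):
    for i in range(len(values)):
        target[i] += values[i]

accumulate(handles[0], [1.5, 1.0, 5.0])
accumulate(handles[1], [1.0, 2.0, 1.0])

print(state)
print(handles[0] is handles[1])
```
[2.5, 3.0, 6.0]
True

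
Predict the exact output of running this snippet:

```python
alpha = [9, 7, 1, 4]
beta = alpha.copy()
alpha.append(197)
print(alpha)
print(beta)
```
[9, 7, 1, 4, 197]
[9, 7, 1, 4]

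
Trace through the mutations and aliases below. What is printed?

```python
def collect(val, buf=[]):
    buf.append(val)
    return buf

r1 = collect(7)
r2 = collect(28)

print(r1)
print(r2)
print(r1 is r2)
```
[7, 28]
[7, 28]
True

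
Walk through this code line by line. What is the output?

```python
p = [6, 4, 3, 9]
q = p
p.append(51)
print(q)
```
[6, 4, 3, 9, 51]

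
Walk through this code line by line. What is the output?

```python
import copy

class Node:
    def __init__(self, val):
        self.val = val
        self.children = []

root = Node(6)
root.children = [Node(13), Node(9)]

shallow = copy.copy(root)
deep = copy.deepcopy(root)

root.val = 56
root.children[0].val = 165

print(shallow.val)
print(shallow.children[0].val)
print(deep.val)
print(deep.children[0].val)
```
6
165
6
13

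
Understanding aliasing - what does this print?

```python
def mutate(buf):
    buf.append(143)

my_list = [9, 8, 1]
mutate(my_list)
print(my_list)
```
[9, 8, 1, 143]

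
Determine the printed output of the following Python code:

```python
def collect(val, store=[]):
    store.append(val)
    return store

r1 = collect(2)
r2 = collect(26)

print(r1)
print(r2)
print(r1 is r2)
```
[2, 26]
[2, 26]
True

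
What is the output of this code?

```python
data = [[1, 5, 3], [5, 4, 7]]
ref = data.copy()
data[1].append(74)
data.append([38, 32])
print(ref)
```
[[1, 5, 3], [5, 4, 7, 74]]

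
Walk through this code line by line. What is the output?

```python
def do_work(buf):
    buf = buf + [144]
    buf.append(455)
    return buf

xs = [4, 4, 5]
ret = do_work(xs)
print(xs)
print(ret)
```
[4, 4, 5]
[4, 4, 5, 144, 455]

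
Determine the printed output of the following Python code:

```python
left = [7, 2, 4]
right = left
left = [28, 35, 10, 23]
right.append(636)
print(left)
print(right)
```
[28, 35, 10, 23]
[7, 2, 4, 636]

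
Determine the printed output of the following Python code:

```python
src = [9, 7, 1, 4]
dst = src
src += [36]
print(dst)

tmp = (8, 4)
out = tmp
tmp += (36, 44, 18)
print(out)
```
[9, 7, 1, 4, 36]
(8, 4)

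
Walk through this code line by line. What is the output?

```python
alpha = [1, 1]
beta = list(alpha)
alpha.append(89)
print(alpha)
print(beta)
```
[1, 1, 89]
[1, 1]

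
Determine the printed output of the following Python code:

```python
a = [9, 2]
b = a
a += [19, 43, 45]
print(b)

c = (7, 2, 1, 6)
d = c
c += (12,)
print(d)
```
[9, 2, 19, 43, 45]
(7, 2, 1, 6)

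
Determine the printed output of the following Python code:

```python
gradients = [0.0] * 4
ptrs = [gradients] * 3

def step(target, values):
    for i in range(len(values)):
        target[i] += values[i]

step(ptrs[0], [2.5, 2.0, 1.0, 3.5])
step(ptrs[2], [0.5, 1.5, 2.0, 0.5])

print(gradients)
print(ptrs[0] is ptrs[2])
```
[3.0, 3.5, 3.0, 4.0]
True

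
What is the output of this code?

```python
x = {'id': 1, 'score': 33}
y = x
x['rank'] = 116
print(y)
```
{'id': 1, 'score': 33, 'rank': 116}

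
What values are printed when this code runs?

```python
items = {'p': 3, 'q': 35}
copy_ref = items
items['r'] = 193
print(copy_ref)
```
{'p': 3, 'q': 35, 'r': 193}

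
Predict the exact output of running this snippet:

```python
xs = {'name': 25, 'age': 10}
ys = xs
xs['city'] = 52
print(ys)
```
{'name': 25, 'age': 10, 'city': 52}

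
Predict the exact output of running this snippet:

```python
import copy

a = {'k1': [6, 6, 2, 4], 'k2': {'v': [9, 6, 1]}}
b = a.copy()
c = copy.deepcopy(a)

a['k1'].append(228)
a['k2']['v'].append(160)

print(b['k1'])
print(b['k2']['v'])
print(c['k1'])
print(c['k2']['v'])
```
[6, 6, 2, 4, 228]
[9, 6, 1, 160]
[6, 6, 2, 4]
[9, 6, 1]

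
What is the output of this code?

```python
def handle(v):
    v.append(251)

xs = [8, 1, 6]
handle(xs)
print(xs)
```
[8, 1, 6, 251]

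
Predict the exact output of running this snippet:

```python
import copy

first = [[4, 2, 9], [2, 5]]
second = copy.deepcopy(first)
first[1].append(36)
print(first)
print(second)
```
[[4, 2, 9], [2, 5, 36]]
[[4, 2, 9], [2, 5]]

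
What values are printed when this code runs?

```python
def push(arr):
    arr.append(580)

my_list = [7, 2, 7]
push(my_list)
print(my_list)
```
[7, 2, 7, 580]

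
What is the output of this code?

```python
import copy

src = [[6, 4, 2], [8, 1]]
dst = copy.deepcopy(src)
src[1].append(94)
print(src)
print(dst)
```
[[6, 4, 2], [8, 1, 94]]
[[6, 4, 2], [8, 1]]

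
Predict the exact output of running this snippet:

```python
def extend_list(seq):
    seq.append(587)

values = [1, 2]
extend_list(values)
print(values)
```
[1, 2, 587]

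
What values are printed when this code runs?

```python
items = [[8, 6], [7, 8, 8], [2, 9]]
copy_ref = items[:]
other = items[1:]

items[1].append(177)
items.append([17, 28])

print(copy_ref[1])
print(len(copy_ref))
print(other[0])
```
[7, 8, 8, 177]
3
[7, 8, 8, 177]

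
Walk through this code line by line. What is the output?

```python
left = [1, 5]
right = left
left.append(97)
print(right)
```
[1, 5, 97]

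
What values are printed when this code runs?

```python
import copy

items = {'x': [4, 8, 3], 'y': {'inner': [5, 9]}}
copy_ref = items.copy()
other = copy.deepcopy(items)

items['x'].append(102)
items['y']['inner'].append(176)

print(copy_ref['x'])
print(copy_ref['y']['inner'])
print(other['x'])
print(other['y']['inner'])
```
[4, 8, 3, 102]
[5, 9, 176]
[4, 8, 3]
[5, 9]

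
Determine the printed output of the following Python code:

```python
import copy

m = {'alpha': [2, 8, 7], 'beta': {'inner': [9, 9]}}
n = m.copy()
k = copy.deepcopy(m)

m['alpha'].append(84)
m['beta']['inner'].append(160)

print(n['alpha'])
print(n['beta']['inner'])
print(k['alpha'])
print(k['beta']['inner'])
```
[2, 8, 7, 84]
[9, 9, 160]
[2, 8, 7]
[9, 9]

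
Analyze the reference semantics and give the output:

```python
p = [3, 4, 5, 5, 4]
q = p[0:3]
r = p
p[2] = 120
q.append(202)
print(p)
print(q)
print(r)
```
[3, 4, 120, 5, 4]
[3, 4, 5, 202]
[3, 4, 120, 5, 4]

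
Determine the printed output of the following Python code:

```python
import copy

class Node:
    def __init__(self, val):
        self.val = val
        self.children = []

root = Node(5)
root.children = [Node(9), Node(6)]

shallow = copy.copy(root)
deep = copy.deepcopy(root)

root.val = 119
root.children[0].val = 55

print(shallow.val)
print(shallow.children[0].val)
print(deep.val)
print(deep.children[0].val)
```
5
55
5
9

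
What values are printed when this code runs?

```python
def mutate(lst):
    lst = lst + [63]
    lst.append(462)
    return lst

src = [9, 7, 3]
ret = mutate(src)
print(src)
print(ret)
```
[9, 7, 3]
[9, 7, 3, 63, 462]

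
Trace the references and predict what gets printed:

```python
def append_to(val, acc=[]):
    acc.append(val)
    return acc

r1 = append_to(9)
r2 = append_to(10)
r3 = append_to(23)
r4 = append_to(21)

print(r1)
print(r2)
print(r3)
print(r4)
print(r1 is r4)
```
[9, 10, 23, 21]
[9, 10, 23, 21]
[9, 10, 23, 21]
[9, 10, 23, 21]
True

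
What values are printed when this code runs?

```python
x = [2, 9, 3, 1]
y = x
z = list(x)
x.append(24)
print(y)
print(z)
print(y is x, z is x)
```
[2, 9, 3, 1, 24]
[2, 9, 3, 1]
True False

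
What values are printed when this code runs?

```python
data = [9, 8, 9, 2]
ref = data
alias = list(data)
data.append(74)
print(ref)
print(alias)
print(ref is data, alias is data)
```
[9, 8, 9, 2, 74]
[9, 8, 9, 2]
True False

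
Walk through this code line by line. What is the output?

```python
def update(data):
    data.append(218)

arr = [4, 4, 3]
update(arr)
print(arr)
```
[4, 4, 3, 218]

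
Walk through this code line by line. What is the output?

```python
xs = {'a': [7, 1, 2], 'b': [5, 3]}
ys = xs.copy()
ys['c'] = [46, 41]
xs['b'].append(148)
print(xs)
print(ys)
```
{'a': [7, 1, 2], 'b': [5, 3, 148]}
{'a': [7, 1, 2], 'b': [5, 3, 148], 'c': [46, 41]}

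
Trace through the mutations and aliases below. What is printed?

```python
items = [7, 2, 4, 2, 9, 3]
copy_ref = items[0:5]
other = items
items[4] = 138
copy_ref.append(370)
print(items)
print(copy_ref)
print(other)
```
[7, 2, 4, 2, 138, 3]
[7, 2, 4, 2, 9, 370]
[7, 2, 4, 2, 138, 3]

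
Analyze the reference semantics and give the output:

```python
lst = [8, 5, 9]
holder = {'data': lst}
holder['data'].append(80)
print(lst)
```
[8, 5, 9, 80]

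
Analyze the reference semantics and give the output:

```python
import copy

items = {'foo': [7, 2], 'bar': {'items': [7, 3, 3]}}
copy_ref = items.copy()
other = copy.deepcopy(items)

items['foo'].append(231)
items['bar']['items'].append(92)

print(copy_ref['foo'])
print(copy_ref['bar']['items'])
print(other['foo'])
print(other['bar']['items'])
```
[7, 2, 231]
[7, 3, 3, 92]
[7, 2]
[7, 3, 3]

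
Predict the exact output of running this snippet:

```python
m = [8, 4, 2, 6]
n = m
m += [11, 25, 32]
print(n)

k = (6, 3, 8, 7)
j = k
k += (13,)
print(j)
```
[8, 4, 2, 6, 11, 25, 32]
(6, 3, 8, 7)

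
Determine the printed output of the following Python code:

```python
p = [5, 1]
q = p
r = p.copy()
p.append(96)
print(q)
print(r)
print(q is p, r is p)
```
[5, 1, 96]
[5, 1]
True False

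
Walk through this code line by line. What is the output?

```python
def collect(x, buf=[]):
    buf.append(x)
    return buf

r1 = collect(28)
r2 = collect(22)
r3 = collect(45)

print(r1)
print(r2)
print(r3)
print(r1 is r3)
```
[28, 22, 45]
[28, 22, 45]
[28, 22, 45]
True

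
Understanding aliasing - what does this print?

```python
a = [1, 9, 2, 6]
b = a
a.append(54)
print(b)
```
[1, 9, 2, 6, 54]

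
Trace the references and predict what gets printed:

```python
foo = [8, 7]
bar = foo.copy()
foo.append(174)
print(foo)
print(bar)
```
[8, 7, 174]
[8, 7]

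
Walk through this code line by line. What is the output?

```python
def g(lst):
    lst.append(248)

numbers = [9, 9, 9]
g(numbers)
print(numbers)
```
[9, 9, 9, 248]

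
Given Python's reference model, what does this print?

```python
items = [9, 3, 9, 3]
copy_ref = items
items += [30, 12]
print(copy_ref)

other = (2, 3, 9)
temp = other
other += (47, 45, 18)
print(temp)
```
[9, 3, 9, 3, 30, 12]
(2, 3, 9)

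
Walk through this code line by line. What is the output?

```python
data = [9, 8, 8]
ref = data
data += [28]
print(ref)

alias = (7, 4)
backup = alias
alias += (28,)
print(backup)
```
[9, 8, 8, 28]
(7, 4)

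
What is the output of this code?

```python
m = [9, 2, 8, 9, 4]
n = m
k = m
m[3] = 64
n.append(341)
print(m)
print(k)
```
[9, 2, 8, 64, 4, 341]
[9, 2, 8, 64, 4, 341]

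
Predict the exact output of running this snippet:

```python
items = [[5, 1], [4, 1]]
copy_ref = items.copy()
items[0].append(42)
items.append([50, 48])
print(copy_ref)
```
[[5, 1, 42], [4, 1]]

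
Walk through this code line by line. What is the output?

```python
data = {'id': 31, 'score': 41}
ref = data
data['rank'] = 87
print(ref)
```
{'id': 31, 'score': 41, 'rank': 87}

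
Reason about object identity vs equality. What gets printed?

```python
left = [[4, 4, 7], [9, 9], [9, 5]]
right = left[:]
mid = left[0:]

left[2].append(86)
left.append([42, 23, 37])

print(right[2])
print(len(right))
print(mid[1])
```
[9, 5, 86]
3
[9, 9]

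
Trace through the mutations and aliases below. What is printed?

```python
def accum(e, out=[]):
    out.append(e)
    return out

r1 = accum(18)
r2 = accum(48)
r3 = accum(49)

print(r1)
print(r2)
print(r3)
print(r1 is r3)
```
[18, 48, 49]
[18, 48, 49]
[18, 48, 49]
True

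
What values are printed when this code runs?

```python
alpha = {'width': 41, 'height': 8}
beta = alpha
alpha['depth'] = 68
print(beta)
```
{'width': 41, 'height': 8, 'depth': 68}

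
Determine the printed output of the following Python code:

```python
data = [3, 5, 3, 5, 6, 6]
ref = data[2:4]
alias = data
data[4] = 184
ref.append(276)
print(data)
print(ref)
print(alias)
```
[3, 5, 3, 5, 184, 6]
[3, 5, 276]
[3, 5, 3, 5, 184, 6]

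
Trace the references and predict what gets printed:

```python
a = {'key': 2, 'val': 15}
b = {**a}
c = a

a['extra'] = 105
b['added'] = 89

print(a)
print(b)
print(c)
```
{'key': 2, 'val': 15, 'extra': 105}
{'key': 2, 'val': 15, 'added': 89}
{'key': 2, 'val': 15, 'extra': 105}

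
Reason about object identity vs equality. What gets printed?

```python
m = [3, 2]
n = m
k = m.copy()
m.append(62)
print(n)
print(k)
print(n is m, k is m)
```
[3, 2, 62]
[3, 2]
True False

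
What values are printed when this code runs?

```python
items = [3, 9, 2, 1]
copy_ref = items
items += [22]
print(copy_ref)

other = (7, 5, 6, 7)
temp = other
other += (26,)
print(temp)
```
[3, 9, 2, 1, 22]
(7, 5, 6, 7)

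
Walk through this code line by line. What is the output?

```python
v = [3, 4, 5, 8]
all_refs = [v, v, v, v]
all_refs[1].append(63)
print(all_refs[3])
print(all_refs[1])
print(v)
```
[3, 4, 5, 8, 63]
[3, 4, 5, 8, 63]
[3, 4, 5, 8, 63]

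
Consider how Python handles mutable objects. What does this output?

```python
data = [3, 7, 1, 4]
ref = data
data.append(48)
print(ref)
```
[3, 7, 1, 4, 48]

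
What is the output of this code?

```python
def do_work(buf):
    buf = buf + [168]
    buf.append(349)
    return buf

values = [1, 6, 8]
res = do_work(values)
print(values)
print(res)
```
[1, 6, 8]
[1, 6, 8, 168, 349]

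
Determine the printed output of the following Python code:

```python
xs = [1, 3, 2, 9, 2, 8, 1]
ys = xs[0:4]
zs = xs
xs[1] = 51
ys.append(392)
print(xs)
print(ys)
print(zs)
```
[1, 51, 2, 9, 2, 8, 1]
[1, 3, 2, 9, 392]
[1, 51, 2, 9, 2, 8, 1]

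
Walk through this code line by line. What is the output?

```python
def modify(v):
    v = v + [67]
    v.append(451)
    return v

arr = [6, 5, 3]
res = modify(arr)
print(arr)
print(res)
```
[6, 5, 3]
[6, 5, 3, 67, 451]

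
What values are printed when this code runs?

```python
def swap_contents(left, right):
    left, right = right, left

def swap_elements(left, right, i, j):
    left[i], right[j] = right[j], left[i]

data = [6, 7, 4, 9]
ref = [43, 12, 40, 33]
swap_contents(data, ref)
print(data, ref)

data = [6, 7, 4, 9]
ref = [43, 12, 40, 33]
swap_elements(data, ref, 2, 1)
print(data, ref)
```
[6, 7, 4, 9] [43, 12, 40, 33]
[6, 7, 12, 9] [43, 4, 40, 33]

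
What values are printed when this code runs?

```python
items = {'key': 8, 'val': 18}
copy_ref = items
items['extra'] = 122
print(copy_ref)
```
{'key': 8, 'val': 18, 'extra': 122}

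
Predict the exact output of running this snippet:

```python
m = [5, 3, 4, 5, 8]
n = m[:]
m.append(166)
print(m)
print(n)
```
[5, 3, 4, 5, 8, 166]
[5, 3, 4, 5, 8]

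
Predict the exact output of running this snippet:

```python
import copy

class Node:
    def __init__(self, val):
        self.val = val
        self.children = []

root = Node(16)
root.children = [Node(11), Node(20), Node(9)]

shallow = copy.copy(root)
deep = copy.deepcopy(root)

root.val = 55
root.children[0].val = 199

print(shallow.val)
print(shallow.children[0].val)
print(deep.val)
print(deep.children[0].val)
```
16
199
16
11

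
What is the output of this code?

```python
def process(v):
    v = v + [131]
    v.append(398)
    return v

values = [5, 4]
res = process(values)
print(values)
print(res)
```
[5, 4]
[5, 4, 131, 398]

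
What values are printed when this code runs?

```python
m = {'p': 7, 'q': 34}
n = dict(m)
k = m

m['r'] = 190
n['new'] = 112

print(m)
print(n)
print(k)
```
{'p': 7, 'q': 34, 'r': 190}
{'p': 7, 'q': 34, 'new': 112}
{'p': 7, 'q': 34, 'r': 190}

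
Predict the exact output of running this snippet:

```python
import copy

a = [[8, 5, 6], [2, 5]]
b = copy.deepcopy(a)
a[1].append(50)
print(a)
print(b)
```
[[8, 5, 6], [2, 5, 50]]
[[8, 5, 6], [2, 5]]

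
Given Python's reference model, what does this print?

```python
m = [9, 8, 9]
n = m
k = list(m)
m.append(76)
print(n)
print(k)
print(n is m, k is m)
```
[9, 8, 9, 76]
[9, 8, 9]
True False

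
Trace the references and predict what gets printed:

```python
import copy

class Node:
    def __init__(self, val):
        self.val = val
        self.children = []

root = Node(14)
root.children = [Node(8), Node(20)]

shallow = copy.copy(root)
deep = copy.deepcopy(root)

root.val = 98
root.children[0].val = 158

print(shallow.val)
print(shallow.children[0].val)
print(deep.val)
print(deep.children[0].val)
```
14
158
14
8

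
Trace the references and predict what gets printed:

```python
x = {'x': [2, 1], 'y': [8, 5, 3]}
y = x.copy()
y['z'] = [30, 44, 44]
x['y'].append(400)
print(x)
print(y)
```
{'x': [2, 1], 'y': [8, 5, 3, 400]}
{'x': [2, 1], 'y': [8, 5, 3, 400], 'z': [30, 44, 44]}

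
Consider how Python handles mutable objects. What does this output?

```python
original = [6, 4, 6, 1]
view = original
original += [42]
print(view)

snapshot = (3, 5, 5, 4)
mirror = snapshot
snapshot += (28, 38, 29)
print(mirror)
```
[6, 4, 6, 1, 42]
(3, 5, 5, 4)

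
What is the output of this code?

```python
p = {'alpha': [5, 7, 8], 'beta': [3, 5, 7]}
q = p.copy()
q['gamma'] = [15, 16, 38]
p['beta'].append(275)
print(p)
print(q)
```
{'alpha': [5, 7, 8], 'beta': [3, 5, 7, 275]}
{'alpha': [5, 7, 8], 'beta': [3, 5, 7, 275], 'gamma': [15, 16, 38]}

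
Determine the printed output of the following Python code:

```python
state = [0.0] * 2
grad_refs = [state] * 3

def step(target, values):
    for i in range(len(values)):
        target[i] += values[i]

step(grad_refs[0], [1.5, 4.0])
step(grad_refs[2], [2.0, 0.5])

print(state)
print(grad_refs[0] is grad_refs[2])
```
[3.5, 4.5]
True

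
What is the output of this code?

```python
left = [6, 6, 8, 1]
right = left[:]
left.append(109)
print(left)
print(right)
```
[6, 6, 8, 1, 109]
[6, 6, 8, 1]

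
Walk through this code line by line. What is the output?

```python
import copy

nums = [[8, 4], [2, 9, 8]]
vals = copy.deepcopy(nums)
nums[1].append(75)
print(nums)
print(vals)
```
[[8, 4], [2, 9, 8, 75]]
[[8, 4], [2, 9, 8]]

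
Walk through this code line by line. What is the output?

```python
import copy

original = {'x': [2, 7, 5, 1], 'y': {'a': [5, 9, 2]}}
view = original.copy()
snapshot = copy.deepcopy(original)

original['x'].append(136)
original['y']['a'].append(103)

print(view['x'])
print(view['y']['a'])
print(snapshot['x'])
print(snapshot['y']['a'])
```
[2, 7, 5, 1, 136]
[5, 9, 2, 103]
[2, 7, 5, 1]
[5, 9, 2]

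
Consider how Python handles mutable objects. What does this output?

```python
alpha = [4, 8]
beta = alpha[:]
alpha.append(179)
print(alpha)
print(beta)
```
[4, 8, 179]
[4, 8]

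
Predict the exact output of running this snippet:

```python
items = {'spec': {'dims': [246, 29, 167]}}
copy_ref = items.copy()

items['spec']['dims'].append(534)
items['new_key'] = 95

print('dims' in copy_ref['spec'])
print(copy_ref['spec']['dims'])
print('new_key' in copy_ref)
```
True
[246, 29, 167, 534]
False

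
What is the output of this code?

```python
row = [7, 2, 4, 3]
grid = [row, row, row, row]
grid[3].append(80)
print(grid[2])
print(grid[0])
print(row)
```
[7, 2, 4, 3, 80]
[7, 2, 4, 3, 80]
[7, 2, 4, 3, 80]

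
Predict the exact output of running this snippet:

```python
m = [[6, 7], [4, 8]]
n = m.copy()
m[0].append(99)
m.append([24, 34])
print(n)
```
[[6, 7, 99], [4, 8]]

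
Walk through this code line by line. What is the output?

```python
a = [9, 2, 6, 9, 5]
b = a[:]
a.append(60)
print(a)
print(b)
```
[9, 2, 6, 9, 5, 60]
[9, 2, 6, 9, 5]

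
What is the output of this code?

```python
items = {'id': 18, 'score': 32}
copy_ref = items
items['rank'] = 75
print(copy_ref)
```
{'id': 18, 'score': 32, 'rank': 75}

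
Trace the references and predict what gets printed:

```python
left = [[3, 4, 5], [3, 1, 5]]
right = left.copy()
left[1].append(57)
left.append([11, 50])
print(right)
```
[[3, 4, 5], [3, 1, 5, 57]]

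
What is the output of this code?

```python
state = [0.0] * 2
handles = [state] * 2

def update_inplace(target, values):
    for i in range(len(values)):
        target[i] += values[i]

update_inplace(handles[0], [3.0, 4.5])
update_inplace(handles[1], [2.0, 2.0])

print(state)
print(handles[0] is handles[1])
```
[5.0, 6.5]
True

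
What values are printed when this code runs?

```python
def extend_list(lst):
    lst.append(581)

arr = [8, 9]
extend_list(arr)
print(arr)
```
[8, 9, 581]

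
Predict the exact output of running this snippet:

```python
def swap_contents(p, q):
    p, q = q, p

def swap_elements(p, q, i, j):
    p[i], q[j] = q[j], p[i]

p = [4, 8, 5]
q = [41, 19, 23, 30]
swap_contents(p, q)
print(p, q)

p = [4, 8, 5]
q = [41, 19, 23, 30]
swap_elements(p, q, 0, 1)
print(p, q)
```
[4, 8, 5] [41, 19, 23, 30]
[19, 8, 5] [41, 4, 23, 30]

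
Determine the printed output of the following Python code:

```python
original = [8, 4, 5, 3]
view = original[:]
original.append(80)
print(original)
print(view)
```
[8, 4, 5, 3, 80]
[8, 4, 5, 3]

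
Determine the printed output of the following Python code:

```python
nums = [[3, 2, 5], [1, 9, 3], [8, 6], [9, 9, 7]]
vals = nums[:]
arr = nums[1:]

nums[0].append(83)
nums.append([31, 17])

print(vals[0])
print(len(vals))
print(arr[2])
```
[3, 2, 5, 83]
4
[9, 9, 7]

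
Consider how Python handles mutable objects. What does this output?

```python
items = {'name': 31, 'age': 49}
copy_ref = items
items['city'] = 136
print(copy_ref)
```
{'name': 31, 'age': 49, 'city': 136}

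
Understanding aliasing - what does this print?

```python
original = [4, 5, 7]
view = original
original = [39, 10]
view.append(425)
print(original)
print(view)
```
[39, 10]
[4, 5, 7, 425]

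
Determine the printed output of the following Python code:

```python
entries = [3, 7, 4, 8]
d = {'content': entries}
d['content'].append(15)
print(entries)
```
[3, 7, 4, 8, 15]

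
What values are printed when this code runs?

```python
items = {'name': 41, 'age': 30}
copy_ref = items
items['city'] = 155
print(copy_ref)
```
{'name': 41, 'age': 30, 'city': 155}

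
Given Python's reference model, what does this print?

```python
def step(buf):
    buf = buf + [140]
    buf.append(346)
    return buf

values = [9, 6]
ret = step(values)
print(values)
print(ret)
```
[9, 6]
[9, 6, 140, 346]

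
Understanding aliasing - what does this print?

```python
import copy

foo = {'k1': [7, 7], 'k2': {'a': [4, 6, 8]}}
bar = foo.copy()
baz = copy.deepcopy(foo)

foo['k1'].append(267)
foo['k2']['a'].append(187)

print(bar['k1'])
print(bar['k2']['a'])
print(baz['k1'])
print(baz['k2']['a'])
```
[7, 7, 267]
[4, 6, 8, 187]
[7, 7]
[4, 6, 8]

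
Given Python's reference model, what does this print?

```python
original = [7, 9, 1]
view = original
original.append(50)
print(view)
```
[7, 9, 1, 50]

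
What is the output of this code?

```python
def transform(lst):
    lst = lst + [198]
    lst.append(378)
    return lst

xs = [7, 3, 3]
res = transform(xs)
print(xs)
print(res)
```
[7, 3, 3]
[7, 3, 3, 198, 378]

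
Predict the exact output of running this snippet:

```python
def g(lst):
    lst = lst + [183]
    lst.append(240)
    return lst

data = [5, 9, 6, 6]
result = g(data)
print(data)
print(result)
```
[5, 9, 6, 6]
[5, 9, 6, 6, 183, 240]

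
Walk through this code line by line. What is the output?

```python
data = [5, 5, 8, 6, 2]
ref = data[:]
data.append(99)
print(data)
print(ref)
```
[5, 5, 8, 6, 2, 99]
[5, 5, 8, 6, 2]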